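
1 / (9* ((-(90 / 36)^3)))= -0.01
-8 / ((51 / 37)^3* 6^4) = -50653 / 21489462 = -0.00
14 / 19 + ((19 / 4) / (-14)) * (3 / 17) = 12245 / 18088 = 0.68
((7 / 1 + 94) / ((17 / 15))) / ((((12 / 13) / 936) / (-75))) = -6777397.06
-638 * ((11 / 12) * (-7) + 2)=16907 / 6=2817.83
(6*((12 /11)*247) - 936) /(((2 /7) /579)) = 15174432 /11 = 1379493.82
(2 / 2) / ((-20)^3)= -0.00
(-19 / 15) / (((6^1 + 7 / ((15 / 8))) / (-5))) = 95 / 146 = 0.65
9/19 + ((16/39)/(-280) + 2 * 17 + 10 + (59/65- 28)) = 450748/25935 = 17.38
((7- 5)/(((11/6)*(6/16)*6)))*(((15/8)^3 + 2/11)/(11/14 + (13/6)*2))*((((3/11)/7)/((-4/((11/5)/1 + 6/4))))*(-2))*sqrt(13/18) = 1411513*sqrt(26)/183145600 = 0.04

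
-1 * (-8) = 8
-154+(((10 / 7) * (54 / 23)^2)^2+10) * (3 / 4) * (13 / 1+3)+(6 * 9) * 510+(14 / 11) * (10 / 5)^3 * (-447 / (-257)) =1095786249877334 / 38764414843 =28267.84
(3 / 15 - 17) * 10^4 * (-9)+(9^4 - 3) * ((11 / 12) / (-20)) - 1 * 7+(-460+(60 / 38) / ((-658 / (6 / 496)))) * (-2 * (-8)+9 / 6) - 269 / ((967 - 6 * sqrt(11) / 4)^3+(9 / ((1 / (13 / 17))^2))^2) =110497068430816745805034004229022841931843 / 73486266835127641843032844074199760 - 505350754655532745032 * sqrt(11) / 365002409053572616891847562049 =1503642.42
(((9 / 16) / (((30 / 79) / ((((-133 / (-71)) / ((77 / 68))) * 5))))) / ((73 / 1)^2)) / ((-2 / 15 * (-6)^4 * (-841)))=127585 / 8064458747136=0.00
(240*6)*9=12960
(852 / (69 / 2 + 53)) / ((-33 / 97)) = -28.62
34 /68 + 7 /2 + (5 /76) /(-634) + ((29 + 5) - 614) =-27753989 /48184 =-576.00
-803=-803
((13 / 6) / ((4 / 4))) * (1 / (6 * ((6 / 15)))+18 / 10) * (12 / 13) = 133 / 30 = 4.43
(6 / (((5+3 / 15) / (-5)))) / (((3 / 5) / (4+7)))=-1375 / 13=-105.77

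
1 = 1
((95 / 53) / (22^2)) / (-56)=-0.00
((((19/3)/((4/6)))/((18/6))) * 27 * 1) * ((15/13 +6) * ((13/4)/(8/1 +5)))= 15903/104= 152.91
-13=-13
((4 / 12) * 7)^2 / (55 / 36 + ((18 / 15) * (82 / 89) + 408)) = 87220 / 6578347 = 0.01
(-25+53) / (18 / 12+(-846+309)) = -8 / 153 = -0.05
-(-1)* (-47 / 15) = -47 / 15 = -3.13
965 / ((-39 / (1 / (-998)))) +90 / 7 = 3509735 / 272454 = 12.88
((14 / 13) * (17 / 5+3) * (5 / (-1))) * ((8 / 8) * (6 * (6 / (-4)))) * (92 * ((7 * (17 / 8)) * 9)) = 49660128 / 13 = 3820009.85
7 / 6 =1.17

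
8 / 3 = 2.67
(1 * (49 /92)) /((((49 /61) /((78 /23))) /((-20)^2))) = 475800 /529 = 899.43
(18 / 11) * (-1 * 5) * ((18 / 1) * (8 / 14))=-6480 / 77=-84.16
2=2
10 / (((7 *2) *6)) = 5 / 42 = 0.12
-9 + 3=-6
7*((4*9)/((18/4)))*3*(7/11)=1176/11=106.91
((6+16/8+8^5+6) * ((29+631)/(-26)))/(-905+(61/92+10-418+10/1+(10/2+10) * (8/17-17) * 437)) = 3383889168/445891459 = 7.59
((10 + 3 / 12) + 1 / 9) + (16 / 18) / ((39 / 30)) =1723 / 156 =11.04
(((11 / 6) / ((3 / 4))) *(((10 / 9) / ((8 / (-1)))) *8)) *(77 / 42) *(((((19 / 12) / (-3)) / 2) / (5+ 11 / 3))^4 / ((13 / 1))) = -78844205 / 239473790779392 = -0.00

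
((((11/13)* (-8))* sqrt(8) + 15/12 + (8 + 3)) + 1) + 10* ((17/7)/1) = 1051/28 -176* sqrt(2)/13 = 18.39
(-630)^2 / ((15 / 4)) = 105840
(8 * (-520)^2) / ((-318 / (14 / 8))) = -11904.40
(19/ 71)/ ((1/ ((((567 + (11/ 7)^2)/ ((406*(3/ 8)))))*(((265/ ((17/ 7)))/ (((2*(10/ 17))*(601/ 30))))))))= 280993280/ 60635491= 4.63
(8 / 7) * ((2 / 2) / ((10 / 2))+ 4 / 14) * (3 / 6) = 68 / 245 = 0.28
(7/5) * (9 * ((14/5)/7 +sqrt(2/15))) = 21 * sqrt(30)/25 +126/25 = 9.64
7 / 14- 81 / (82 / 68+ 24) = -4651 / 1714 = -2.71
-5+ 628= 623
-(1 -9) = 8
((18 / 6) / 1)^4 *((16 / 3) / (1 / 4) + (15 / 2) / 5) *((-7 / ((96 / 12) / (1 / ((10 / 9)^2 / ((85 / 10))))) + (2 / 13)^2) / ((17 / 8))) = -6001964109 / 1149200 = -5222.73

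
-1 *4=-4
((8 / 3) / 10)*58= 232 / 15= 15.47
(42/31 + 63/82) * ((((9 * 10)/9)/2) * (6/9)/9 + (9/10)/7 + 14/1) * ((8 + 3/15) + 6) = 500022541/1143900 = 437.12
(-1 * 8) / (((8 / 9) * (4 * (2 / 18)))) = -81 / 4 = -20.25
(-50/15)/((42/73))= -365/63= -5.79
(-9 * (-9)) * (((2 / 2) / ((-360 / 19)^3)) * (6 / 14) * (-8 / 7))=0.01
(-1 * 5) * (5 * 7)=-175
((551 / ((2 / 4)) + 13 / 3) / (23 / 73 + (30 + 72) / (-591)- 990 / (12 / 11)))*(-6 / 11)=190922156 / 287071587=0.67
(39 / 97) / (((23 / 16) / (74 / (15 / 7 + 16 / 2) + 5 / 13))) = 340272 / 158401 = 2.15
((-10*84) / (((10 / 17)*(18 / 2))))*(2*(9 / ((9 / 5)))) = -4760 / 3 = -1586.67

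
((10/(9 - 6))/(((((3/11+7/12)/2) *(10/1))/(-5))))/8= -55/113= -0.49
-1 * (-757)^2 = -573049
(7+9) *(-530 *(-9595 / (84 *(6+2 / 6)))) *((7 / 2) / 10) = 53530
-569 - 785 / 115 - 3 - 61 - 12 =-14992 / 23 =-651.83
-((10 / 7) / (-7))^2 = -100 / 2401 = -0.04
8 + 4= 12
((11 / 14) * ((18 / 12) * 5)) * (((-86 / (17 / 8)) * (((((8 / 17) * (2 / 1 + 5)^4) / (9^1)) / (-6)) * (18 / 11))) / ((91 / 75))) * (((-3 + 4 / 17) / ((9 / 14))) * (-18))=520968.61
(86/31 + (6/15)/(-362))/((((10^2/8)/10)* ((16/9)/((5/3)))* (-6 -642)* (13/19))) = -492727/105037920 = -0.00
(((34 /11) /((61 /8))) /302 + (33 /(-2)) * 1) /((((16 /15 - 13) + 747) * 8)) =-50149815 /17874645536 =-0.00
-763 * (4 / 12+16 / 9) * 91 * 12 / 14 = -376922 / 3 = -125640.67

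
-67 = -67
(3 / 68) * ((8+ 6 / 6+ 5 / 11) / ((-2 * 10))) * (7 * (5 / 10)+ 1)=-0.09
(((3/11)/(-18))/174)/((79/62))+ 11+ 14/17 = 91176691/7711506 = 11.82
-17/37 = -0.46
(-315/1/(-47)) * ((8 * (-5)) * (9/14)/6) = -1350/47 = -28.72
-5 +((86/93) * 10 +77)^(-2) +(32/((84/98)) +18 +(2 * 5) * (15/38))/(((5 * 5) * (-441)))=-202365097263439/40430627935425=-5.01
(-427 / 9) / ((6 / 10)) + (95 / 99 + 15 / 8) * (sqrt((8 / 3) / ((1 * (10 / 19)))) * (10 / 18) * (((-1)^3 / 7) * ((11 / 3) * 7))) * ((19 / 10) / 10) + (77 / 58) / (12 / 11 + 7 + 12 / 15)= -20146175 / 255258-8531 * sqrt(285) / 58320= -81.39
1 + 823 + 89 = 913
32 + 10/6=101/3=33.67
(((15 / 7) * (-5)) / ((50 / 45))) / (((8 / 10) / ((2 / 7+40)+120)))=-1932.02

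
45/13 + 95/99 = 5690/1287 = 4.42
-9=-9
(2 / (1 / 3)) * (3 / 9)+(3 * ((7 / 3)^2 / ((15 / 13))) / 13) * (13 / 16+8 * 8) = 52253 / 720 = 72.57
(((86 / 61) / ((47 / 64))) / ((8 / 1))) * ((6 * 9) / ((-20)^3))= -1161 / 716750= -0.00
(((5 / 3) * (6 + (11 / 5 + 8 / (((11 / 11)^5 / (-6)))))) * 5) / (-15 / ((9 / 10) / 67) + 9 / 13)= 12935 / 43523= 0.30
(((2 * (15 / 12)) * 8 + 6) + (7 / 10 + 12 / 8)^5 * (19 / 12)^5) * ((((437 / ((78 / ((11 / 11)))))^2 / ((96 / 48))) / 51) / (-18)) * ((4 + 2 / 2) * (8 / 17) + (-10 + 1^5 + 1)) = 80015212758937481 / 1538139844800000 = 52.02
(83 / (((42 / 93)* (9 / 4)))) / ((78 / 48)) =41168 / 819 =50.27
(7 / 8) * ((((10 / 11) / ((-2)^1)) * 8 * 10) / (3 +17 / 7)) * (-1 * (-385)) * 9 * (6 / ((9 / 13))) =-3344250 / 19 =-176013.16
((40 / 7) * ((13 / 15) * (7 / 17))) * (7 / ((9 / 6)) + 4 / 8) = 1612 / 153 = 10.54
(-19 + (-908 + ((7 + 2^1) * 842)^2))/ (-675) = -6380573/ 75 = -85074.31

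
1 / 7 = 0.14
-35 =-35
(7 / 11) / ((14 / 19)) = 19 / 22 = 0.86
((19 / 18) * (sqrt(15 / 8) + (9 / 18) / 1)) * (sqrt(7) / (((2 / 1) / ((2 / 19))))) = sqrt(7) * (2 + sqrt(30)) / 72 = 0.27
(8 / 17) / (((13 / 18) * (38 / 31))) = 2232 / 4199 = 0.53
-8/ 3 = -2.67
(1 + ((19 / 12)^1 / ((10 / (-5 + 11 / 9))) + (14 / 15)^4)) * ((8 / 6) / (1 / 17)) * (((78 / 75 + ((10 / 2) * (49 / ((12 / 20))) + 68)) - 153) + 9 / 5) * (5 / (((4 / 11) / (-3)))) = -1075204943659 / 3037500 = -353976.94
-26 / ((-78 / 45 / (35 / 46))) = 525 / 46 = 11.41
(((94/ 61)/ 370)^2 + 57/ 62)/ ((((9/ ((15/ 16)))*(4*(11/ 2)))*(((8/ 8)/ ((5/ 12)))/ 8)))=7259156783/ 500276364192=0.01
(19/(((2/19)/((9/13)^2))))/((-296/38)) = -555579/50024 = -11.11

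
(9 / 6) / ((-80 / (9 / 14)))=-27 / 2240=-0.01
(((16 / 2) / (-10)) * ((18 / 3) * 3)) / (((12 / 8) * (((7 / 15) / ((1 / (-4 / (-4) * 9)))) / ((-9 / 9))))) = 2.29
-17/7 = -2.43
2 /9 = 0.22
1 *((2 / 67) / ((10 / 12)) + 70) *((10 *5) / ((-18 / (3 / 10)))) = -11731 / 201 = -58.36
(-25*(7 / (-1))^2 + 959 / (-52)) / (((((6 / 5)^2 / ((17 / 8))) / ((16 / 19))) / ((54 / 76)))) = -82440225 / 75088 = -1097.91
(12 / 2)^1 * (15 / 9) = 10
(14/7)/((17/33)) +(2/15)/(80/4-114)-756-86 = -10044857/11985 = -838.12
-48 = -48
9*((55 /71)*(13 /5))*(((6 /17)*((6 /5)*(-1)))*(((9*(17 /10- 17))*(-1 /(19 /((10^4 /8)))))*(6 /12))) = -46911150 /1349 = -34774.76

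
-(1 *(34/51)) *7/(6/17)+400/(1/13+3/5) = 57191/99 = 577.69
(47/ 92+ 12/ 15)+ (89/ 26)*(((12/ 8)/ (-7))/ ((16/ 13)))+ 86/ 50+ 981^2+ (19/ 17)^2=71644586212603/ 74446400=962364.68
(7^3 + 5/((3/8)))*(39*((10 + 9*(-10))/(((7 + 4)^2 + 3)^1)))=-277940/31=-8965.81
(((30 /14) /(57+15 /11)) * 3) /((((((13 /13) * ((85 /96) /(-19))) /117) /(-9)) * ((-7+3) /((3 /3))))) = -7922772 /12733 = -622.22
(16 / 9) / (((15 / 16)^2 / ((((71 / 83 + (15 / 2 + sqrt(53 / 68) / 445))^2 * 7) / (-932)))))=-11605394162328064 / 10942235983580625 - 4971008 * sqrt(901) / 296256558375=-1.06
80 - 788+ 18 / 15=-3534 / 5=-706.80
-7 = -7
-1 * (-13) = 13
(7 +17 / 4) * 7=315 / 4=78.75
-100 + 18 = -82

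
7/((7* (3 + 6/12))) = 2/7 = 0.29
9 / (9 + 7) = 9 / 16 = 0.56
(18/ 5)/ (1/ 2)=36/ 5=7.20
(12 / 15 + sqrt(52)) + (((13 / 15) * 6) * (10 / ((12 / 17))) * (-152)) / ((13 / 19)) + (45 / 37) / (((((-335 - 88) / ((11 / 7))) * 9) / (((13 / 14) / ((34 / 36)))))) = -355581764441 / 21728805 + 2 * sqrt(13) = -16357.32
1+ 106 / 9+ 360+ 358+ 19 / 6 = 733.94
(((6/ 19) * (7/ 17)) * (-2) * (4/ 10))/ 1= -168/ 1615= -0.10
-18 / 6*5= -15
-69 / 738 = -0.09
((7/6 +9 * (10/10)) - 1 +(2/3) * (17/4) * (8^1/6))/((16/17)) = 13.75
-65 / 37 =-1.76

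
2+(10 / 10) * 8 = 10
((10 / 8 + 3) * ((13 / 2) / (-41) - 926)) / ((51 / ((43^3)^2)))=-160025305585435 / 328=-487882029223.89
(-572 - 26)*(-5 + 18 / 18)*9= 21528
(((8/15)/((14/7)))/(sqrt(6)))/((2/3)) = sqrt(6)/15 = 0.16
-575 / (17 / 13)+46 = -6693 / 17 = -393.71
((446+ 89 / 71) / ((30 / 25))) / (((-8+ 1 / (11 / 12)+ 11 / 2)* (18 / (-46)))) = 13390025 / 19809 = 675.96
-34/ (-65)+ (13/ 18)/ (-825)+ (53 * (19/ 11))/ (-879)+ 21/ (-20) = -71490319/ 113127300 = -0.63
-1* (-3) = 3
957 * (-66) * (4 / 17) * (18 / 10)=-2273832 / 85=-26750.96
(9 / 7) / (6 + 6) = 3 / 28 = 0.11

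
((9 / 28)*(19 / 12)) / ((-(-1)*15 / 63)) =2.14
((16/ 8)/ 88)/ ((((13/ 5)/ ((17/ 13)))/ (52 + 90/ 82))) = 185045/ 304876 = 0.61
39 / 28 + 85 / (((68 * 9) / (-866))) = -29959 / 252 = -118.88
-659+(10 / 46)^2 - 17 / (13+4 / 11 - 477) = -104569981 / 158700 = -658.92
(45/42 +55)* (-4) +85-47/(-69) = -66946/483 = -138.60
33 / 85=0.39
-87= -87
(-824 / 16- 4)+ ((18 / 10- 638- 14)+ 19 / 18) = -704.64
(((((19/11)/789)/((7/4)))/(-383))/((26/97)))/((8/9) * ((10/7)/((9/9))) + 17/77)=-11058/1352689741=-0.00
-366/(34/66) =-12078/17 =-710.47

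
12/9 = 4/3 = 1.33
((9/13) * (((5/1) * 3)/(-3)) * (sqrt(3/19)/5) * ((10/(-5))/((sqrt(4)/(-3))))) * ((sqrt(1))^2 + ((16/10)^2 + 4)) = -5103 * sqrt(57)/6175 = -6.24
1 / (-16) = -1 / 16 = -0.06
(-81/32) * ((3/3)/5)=-81/160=-0.51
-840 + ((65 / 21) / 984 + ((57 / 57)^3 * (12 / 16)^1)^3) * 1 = -138791819 / 165312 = -839.57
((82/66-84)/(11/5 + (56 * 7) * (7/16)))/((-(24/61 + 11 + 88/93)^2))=97657310110/31210775037321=0.00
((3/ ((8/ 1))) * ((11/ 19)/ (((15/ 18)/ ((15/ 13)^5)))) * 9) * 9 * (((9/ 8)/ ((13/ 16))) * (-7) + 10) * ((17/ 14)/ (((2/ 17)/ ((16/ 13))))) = 1407875782500/ 8345552761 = 168.70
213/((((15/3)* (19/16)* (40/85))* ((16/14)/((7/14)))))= 25347/760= 33.35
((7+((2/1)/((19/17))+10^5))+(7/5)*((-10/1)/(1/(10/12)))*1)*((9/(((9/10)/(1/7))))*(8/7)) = 163260.61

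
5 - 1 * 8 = -3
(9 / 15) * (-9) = -27 / 5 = -5.40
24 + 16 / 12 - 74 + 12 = -110 / 3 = -36.67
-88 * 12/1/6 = -176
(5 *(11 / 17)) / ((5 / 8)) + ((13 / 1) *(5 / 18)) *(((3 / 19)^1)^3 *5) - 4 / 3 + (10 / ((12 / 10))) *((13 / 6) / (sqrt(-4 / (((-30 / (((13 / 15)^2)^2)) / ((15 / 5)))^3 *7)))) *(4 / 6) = 2738453 / 699618 + 52734375 *sqrt(70) / 371293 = 1192.21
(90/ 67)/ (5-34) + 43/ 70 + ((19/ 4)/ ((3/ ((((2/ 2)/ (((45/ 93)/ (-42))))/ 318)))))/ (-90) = 6688676063/ 11677818600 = 0.57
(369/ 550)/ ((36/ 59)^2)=142721/ 79200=1.80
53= 53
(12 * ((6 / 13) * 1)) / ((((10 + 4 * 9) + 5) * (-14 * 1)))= -0.01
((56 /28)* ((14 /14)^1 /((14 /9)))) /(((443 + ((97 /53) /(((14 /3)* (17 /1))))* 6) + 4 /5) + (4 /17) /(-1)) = 0.00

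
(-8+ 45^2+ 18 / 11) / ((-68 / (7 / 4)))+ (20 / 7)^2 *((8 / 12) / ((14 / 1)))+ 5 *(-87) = -1498009895 / 3078768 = -486.56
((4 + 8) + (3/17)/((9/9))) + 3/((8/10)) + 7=1559/68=22.93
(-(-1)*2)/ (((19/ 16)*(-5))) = -32/ 95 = -0.34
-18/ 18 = -1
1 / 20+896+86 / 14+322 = 171387 / 140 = 1224.19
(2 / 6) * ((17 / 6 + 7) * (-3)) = -59 / 6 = -9.83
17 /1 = 17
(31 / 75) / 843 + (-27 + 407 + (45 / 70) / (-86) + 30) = 31209857299 / 76122900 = 409.99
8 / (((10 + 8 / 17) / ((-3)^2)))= 612 / 89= 6.88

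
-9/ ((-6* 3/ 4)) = 2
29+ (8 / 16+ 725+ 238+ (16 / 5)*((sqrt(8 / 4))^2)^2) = 1005.30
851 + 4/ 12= 2554/ 3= 851.33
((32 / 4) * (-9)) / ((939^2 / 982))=-7856 / 97969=-0.08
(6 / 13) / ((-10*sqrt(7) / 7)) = -0.12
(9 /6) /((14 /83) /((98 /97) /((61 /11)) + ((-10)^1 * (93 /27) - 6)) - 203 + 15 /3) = -12711367 /1677935946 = -0.01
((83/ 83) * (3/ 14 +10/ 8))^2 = 1681/ 784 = 2.14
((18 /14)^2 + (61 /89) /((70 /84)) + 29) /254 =343162 /2769235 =0.12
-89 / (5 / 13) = -1157 / 5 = -231.40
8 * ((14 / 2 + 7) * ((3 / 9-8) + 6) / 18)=-280 / 27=-10.37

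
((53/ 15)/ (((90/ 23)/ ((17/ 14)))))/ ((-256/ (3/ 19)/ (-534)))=1844347/ 5107200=0.36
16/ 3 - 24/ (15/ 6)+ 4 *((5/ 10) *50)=1436/ 15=95.73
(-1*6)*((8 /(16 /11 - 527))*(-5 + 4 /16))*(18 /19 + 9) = -8316 /1927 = -4.32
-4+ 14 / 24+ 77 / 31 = -347 / 372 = -0.93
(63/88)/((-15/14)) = -147/220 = -0.67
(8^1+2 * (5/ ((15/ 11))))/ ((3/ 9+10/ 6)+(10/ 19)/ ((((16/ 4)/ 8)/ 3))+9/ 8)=6992/ 2865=2.44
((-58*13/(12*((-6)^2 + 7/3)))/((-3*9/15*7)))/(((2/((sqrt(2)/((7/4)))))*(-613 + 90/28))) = -754*sqrt(2)/12370113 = -0.00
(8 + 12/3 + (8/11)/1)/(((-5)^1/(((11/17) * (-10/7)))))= 40/17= 2.35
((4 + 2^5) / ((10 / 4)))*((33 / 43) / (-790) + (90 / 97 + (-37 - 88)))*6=-88307744616 / 8237725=-10719.92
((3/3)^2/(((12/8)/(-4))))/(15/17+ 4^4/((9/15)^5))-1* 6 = -81632886/13603645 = -6.00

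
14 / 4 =7 / 2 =3.50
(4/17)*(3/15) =4/85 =0.05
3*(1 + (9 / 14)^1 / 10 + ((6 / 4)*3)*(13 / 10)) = 726 / 35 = 20.74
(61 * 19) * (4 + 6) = 11590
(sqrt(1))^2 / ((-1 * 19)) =-1 / 19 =-0.05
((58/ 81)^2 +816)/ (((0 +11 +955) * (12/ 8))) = 5357140/ 9506889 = 0.56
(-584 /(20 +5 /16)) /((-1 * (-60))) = -2336 /4875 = -0.48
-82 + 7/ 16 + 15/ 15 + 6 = -1193/ 16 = -74.56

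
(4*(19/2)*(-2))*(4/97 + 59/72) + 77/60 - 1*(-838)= 13511797/17460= 773.87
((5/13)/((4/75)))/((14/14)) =375/52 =7.21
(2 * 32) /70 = 0.91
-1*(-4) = 4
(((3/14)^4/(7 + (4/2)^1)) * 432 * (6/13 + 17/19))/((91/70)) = 814050/7709611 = 0.11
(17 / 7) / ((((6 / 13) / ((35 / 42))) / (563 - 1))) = 2464.33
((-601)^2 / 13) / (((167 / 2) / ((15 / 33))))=151.25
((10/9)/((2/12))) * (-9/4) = -15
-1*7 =-7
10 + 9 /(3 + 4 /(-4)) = 14.50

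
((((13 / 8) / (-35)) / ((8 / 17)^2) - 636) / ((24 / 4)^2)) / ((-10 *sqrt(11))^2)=-11400877 / 709632000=-0.02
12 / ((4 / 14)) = 42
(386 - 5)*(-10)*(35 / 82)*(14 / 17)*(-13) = 12134850 / 697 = 17410.11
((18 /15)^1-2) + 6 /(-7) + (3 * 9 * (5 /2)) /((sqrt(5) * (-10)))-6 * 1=-268 /35-27 * sqrt(5) /20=-10.68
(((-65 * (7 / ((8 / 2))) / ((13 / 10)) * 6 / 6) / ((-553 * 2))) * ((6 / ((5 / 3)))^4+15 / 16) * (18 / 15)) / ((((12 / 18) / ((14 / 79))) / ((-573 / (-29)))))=60970886109 / 723956000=84.22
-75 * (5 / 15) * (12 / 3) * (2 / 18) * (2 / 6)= -100 / 27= -3.70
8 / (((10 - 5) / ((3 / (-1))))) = -24 / 5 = -4.80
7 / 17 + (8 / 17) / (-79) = 545 / 1343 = 0.41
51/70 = 0.73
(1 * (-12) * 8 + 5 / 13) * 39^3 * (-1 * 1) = 5671809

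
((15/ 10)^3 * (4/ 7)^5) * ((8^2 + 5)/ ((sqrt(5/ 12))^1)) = 476928 * sqrt(15)/ 84035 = 21.98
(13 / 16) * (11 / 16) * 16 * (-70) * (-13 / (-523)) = -65065 / 4184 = -15.55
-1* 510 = -510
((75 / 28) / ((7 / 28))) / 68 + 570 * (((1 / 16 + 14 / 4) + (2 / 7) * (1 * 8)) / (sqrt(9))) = 1057975 / 952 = 1111.32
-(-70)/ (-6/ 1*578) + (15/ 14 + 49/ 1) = 303761/ 6069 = 50.05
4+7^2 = 53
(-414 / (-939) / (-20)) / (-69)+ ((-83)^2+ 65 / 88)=6889.74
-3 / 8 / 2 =-3 / 16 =-0.19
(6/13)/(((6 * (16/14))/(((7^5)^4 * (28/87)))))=3909821048582988049/2262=1728479685492037.16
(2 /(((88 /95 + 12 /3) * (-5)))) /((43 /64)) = -608 /5031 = -0.12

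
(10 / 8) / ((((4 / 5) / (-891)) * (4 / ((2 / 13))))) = -22275 / 416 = -53.55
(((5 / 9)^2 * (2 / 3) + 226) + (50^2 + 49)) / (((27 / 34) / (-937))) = -21484238750 / 6561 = -3274537.23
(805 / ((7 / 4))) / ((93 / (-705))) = -108100 / 31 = -3487.10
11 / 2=5.50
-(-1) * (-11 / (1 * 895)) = -11 / 895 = -0.01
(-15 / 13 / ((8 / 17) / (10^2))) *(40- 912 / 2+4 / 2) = 1319625 / 13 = 101509.62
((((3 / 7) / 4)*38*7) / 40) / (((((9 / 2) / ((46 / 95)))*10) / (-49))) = -1127 / 3000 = -0.38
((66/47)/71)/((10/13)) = 429/16685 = 0.03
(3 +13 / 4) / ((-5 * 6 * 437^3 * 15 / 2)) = -0.00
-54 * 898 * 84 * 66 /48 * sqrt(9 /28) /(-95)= 1200177 * sqrt(7) /95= 33424.95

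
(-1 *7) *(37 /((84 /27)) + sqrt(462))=-7 *sqrt(462) -333 /4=-233.71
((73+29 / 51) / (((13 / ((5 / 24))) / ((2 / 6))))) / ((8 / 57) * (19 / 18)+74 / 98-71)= -114905 / 20495098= -0.01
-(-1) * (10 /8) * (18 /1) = 45 /2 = 22.50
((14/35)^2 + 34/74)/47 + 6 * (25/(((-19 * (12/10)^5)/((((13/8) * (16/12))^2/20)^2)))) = -3587703939103/22198476902400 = -0.16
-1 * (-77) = 77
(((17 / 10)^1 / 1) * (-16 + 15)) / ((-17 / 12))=6 / 5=1.20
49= 49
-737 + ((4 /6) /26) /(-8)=-229945 /312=-737.00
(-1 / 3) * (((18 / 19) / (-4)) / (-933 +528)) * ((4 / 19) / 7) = -2 / 341145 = -0.00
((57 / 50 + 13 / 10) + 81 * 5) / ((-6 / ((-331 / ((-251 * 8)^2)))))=1685783 / 302404800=0.01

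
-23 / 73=-0.32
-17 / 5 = -3.40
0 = 0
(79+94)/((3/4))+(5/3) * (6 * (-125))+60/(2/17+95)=-1647242/1617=-1018.70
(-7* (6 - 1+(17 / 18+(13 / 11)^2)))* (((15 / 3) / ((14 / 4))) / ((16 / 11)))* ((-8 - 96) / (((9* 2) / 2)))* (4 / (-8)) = -1039285 / 3564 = -291.61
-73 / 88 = -0.83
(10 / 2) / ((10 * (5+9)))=1 / 28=0.04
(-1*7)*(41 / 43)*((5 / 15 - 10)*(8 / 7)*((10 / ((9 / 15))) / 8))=59450 / 387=153.62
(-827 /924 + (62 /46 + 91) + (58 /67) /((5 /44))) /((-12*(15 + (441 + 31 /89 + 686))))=-62774016581 /8685891743760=-0.01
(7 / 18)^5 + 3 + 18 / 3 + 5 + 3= 32139463 / 1889568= 17.01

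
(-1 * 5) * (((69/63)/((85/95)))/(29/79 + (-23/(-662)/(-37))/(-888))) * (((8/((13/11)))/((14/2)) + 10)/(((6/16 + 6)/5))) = -9991955367427840/69672349110819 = -143.41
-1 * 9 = -9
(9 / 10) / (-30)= -3 / 100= -0.03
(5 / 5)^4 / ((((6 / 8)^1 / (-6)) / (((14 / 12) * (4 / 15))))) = -112 / 45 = -2.49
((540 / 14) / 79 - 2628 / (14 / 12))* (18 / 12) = -1868103 / 553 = -3378.12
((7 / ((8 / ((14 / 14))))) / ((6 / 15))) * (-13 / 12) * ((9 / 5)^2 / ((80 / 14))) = -17199 / 12800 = -1.34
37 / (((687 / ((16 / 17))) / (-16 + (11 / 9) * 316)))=116032 / 6183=18.77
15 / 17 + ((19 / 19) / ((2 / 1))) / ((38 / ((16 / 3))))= 923 / 969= 0.95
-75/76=-0.99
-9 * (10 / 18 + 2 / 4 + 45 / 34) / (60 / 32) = -2912 / 255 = -11.42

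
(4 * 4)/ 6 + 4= 20/ 3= 6.67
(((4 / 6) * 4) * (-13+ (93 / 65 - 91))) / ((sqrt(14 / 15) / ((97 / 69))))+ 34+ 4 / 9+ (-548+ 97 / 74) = -341155 / 666 - 2586796 * sqrt(210) / 94185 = -910.25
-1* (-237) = 237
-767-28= -795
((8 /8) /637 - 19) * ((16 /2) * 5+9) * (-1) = 12102 /13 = 930.92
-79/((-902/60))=2370/451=5.25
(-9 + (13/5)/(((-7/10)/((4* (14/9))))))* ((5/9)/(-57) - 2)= 297959/4617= 64.54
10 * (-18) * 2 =-360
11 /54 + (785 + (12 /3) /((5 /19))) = 216109 /270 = 800.40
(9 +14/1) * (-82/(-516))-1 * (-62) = 16939/258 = 65.66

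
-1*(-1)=1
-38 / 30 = -19 / 15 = -1.27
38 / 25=1.52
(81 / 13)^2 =6561 / 169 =38.82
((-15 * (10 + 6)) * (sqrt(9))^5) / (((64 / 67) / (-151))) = 36876465 / 4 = 9219116.25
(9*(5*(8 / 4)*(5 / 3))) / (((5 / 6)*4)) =45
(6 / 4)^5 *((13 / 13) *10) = 1215 / 16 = 75.94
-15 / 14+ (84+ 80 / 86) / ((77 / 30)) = 19275 / 602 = 32.02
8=8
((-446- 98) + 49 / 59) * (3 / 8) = -96141 / 472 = -203.69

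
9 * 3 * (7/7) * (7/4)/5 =189/20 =9.45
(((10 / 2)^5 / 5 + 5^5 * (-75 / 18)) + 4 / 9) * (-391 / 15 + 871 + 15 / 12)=-10488771.49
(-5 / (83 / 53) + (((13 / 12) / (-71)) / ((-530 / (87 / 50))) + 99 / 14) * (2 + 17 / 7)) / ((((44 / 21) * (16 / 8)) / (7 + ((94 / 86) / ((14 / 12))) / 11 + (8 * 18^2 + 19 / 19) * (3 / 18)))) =682878389538107729 / 231643175456000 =2947.98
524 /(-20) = -131 /5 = -26.20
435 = 435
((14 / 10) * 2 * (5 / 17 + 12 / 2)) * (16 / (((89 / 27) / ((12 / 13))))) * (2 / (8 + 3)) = 15531264 / 1081795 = 14.36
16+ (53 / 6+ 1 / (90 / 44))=2279 / 90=25.32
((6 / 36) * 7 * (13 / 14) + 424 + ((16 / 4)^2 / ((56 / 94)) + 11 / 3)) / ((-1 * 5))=-12757 / 140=-91.12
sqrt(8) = 2 * sqrt(2) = 2.83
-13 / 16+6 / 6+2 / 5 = 47 / 80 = 0.59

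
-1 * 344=-344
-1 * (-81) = 81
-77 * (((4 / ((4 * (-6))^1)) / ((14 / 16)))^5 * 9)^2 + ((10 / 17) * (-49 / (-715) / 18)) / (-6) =-109467763693 / 143029243943586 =-0.00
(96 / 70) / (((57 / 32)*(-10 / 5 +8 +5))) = 512 / 7315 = 0.07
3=3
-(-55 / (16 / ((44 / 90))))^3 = 1771561 / 373248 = 4.75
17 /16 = 1.06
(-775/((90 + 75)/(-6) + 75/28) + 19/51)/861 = 0.04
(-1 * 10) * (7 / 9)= -70 / 9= -7.78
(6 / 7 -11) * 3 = -213 / 7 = -30.43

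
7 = 7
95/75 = 19/15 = 1.27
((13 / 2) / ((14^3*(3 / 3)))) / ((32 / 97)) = 1261 / 175616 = 0.01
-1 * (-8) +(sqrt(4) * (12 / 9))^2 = 136 / 9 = 15.11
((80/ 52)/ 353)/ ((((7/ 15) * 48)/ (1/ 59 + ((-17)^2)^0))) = 375/ 1895257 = 0.00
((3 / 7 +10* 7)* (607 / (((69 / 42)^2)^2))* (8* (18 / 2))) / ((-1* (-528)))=2463434232 / 3078251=800.27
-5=-5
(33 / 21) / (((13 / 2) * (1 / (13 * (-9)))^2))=23166 / 7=3309.43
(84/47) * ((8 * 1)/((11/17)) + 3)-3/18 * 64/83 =3518260/128733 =27.33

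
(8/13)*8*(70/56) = 80/13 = 6.15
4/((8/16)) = 8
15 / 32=0.47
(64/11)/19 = 64/209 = 0.31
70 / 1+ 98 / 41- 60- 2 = 426 / 41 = 10.39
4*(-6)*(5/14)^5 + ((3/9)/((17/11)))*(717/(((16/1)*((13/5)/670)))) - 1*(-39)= 75165617539/29714776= 2529.57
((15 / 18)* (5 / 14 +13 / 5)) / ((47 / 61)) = 3.20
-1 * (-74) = 74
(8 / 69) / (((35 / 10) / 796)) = 12736 / 483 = 26.37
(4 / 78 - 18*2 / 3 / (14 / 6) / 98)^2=256 / 178944129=0.00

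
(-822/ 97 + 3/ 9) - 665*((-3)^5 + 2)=46634746/ 291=160256.86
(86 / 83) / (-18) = -43 / 747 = -0.06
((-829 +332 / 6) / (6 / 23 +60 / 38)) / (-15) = 1014277 / 36180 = 28.03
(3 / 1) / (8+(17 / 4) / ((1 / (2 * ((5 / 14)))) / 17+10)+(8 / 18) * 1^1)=92556 / 273533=0.34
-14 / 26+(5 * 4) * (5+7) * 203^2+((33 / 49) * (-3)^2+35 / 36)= 226801298063 / 22932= 9890166.49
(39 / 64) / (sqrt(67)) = 39 * sqrt(67) / 4288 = 0.07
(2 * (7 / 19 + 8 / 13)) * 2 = 972 / 247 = 3.94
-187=-187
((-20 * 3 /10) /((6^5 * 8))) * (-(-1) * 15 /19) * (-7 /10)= 7 /131328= 0.00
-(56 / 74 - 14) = 13.24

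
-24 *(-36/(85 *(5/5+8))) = 96/85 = 1.13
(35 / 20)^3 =343 / 64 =5.36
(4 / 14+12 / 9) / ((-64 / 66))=-187 / 112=-1.67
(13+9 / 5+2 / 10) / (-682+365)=-15 / 317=-0.05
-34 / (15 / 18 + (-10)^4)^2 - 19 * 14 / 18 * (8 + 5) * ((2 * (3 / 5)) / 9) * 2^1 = -4980349987628 / 97216200675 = -51.23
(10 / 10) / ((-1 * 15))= -0.07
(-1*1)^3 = -1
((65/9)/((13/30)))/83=50/249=0.20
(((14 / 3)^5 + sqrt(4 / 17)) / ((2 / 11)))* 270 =2970* sqrt(17) / 17 + 29580320 / 9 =3287422.55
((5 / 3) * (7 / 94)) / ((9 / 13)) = 0.18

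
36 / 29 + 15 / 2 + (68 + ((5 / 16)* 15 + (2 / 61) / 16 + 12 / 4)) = 2389733 / 28304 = 84.43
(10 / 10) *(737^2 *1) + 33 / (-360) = 65180269 / 120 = 543168.91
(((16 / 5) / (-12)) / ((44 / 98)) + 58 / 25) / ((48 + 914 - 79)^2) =1424 / 643243425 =0.00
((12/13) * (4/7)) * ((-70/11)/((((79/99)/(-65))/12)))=259200/79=3281.01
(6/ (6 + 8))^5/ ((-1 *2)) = -243/ 33614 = -0.01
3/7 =0.43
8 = 8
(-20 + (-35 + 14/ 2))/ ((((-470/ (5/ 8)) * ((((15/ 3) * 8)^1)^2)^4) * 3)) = 1/ 308019200000000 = 0.00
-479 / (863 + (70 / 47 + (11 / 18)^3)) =-131295816 / 237022549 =-0.55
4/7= 0.57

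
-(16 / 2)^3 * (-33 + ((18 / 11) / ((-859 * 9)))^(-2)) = -11428284032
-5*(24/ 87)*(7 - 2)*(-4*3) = 2400/ 29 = 82.76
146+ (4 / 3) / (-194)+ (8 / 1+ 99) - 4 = 72457 / 291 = 248.99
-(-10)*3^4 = 810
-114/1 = -114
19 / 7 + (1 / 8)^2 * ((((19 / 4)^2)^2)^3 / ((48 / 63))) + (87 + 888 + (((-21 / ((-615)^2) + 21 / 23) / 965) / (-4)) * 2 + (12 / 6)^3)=910757748700277962732404259 / 336513133625475072000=2706455.28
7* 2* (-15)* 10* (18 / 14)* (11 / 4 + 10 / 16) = -18225 / 2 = -9112.50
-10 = -10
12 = 12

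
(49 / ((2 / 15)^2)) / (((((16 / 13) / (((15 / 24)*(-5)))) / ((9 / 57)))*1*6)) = -3583125 / 19456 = -184.17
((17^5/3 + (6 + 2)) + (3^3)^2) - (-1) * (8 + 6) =1422110/3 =474036.67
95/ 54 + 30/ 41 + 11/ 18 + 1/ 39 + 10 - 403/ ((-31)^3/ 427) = 261437522/ 13829751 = 18.90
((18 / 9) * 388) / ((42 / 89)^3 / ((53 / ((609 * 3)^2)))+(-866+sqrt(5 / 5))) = 28993965032 / 214981179947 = 0.13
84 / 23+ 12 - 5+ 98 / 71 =19649 / 1633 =12.03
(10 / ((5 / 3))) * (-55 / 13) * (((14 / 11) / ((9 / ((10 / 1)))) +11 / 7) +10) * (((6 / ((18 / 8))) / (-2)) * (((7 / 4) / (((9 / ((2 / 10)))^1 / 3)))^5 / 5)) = 21606599 / 11372400000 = 0.00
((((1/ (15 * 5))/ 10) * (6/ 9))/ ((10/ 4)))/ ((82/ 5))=1/ 46125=0.00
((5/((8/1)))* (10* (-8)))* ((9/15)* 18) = -540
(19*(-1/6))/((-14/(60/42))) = 95/294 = 0.32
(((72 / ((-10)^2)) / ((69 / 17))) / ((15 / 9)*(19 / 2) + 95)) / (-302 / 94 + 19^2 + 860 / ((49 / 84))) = 423 / 484196000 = 0.00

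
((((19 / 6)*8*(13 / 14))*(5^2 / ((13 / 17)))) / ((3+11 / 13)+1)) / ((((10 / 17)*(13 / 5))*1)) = 137275 / 1323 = 103.76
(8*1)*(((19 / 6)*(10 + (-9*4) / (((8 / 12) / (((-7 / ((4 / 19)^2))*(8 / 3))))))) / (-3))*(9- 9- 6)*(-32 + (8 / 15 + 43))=13295841.96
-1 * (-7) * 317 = 2219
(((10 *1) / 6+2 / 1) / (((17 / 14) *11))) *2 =0.55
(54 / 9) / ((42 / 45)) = 45 / 7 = 6.43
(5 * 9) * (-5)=-225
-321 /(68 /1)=-321 /68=-4.72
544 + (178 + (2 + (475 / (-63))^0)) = 725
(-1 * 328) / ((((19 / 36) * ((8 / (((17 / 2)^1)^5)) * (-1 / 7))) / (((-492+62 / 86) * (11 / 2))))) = -852233135378625 / 13072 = -65195313293.96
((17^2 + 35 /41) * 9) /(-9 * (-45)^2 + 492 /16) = -142608 /994619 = -0.14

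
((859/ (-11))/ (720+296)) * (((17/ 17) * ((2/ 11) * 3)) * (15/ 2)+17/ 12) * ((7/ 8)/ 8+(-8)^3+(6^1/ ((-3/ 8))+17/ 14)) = 147349747843/ 660903936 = 222.95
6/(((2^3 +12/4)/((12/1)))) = 72/11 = 6.55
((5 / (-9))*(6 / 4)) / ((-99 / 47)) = 235 / 594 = 0.40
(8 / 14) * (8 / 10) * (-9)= -144 / 35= -4.11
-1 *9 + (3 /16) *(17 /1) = -5.81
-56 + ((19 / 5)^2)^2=95321 / 625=152.51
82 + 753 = 835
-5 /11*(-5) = 25 /11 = 2.27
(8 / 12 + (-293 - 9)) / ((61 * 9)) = -904 / 1647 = -0.55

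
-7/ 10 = -0.70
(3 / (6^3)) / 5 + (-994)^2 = 988036.00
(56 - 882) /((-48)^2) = -413 /1152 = -0.36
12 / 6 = 2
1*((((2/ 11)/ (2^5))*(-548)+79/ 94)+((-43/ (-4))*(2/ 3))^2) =228406/ 4653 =49.09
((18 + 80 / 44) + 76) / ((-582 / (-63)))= 11067 / 1067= 10.37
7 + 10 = 17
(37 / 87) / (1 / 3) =37 / 29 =1.28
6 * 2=12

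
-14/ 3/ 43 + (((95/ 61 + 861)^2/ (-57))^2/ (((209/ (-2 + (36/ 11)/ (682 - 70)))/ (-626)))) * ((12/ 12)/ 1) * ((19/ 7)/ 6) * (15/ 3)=192381339663509133530643086/ 83558588168232639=2302352683.08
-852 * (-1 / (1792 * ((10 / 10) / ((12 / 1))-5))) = -639 / 6608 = -0.10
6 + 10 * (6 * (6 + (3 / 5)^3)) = 9474 / 25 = 378.96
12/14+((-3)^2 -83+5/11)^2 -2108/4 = 4135724/847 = 4882.79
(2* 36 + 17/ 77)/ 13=5.56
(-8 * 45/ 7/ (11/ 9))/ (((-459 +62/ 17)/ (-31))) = -1707480/ 596057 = -2.86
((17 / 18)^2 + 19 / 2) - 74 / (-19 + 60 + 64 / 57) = 6717535 / 777924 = 8.64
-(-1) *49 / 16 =49 / 16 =3.06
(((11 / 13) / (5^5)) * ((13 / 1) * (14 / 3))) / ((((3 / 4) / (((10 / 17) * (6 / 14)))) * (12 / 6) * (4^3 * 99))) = 1 / 2295000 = 0.00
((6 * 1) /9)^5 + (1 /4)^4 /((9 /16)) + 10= 39419 /3888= 10.14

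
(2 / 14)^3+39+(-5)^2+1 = 22296 / 343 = 65.00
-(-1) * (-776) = -776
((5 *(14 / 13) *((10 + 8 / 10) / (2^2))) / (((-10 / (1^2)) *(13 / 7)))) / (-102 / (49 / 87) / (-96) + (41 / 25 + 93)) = -0.01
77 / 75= 1.03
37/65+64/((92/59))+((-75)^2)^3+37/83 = 22084464116546953/124085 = 177978515667.06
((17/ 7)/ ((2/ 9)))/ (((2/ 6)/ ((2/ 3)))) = 21.86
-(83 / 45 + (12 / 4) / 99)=-1.87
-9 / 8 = -1.12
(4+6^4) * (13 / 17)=16900 / 17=994.12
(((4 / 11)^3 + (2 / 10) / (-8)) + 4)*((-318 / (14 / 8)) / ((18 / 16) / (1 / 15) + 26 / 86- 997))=3905093848 / 5233964505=0.75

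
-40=-40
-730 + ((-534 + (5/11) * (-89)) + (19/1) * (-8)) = -16021/11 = -1456.45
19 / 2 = 9.50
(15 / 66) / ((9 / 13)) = 65 / 198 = 0.33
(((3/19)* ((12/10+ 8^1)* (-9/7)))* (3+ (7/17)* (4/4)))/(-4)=18009/11305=1.59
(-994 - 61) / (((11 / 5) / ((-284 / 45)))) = 299620 / 99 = 3026.46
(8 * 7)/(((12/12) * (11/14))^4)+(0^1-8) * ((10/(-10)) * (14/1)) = 3791088/14641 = 258.94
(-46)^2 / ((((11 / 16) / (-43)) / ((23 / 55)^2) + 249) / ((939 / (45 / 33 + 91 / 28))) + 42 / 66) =1138.04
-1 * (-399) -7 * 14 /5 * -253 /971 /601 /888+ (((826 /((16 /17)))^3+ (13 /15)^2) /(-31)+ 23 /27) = -5044151877757788905473 /231329411827200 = -21805060.75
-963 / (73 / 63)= -831.08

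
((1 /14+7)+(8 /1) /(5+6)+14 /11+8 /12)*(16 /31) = 3272 /651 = 5.03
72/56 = 9/7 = 1.29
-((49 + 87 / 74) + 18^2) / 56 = -27689 / 4144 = -6.68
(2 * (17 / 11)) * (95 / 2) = 1615 / 11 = 146.82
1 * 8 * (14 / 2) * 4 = 224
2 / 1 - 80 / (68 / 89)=-1746 / 17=-102.71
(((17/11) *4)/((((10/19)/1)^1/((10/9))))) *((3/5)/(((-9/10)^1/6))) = -5168/99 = -52.20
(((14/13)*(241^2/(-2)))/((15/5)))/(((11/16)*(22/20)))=-65050720/4719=-13784.85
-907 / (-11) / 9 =907 / 99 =9.16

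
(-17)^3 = -4913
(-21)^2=441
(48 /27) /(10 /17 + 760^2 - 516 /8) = 544 /176726043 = 0.00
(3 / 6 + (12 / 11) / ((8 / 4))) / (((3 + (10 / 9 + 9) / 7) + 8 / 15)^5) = 4244146875 / 12406885449728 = 0.00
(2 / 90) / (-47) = -1 / 2115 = -0.00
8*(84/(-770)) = -48/55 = -0.87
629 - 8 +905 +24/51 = 25950/17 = 1526.47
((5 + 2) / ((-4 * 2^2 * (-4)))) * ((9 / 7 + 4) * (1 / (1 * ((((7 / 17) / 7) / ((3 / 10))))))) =1887 / 640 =2.95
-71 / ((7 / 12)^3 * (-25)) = 122688 / 8575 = 14.31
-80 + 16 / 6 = -232 / 3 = -77.33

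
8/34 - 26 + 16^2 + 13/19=74587/323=230.92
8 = 8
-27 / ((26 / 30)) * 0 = 0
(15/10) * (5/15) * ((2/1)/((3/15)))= 5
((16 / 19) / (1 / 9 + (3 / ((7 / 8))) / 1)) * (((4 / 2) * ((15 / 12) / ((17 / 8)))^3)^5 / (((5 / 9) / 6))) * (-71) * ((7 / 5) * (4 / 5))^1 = -27701968896000000000000 / 12128086469247089514941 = -2.28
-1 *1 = -1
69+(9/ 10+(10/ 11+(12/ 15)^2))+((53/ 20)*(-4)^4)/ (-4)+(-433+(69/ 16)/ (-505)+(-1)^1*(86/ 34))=-4031912603/ 7554800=-533.69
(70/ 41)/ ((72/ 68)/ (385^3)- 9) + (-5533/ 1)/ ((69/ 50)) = -33013186302339100/ 8233515571401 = -4009.61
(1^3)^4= 1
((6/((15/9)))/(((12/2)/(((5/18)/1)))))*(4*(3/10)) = 1/5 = 0.20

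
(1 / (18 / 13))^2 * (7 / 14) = 169 / 648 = 0.26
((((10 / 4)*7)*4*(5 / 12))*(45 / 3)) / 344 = 1.27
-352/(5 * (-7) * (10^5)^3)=11/1093750000000000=0.00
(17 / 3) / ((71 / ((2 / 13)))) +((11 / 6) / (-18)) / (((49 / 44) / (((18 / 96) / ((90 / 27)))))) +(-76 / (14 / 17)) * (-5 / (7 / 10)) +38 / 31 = 444445693667 / 672977760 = 660.42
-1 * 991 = -991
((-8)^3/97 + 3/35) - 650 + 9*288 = 6575461/3395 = 1936.81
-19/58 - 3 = -193/58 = -3.33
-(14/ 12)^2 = -49/ 36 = -1.36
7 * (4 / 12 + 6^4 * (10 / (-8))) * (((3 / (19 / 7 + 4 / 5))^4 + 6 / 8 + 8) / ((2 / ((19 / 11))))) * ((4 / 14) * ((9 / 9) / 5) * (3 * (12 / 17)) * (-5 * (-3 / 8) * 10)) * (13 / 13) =-435818459130075 / 2113669228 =-206190.47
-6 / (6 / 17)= -17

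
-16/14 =-8/7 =-1.14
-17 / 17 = -1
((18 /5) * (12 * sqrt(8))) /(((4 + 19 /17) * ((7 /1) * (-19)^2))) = 2448 * sqrt(2) /366415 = 0.01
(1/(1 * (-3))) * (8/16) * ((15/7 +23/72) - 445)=223039/3024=73.76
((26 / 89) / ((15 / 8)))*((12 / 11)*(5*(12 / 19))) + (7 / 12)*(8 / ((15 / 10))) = 610684 / 167409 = 3.65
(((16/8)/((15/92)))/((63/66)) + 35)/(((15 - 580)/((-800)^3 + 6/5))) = 38586879909562/889875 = 43362135.03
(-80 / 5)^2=256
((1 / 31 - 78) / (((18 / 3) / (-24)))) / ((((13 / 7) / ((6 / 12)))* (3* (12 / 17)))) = 287623 / 7254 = 39.65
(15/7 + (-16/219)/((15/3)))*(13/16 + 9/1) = 2561141/122640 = 20.88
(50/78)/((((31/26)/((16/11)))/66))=1600/31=51.61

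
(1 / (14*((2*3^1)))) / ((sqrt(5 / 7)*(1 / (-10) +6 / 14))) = sqrt(35) / 138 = 0.04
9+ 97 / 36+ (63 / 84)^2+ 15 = 3925 / 144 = 27.26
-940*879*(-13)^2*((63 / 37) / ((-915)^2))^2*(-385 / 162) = 17561798254 / 12794595522075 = 0.00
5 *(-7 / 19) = -35 / 19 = -1.84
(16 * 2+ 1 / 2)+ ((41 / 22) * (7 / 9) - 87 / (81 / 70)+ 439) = 118136 / 297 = 397.76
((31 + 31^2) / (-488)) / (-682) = 2 / 671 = 0.00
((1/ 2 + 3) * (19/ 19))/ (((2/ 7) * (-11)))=-1.11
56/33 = 1.70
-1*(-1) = 1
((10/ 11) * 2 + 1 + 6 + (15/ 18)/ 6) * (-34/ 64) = -60299/ 12672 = -4.76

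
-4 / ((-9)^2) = -4 / 81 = -0.05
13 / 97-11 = -1054 / 97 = -10.87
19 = 19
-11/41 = -0.27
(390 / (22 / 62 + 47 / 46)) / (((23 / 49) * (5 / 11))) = 200508 / 151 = 1327.87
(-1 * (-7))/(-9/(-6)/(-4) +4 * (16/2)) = 56/253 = 0.22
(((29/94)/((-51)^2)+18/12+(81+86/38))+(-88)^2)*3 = 18183813661/774231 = 23486.29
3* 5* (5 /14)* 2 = 75 /7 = 10.71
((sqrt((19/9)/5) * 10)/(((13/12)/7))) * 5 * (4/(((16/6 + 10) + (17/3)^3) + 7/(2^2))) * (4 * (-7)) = -3386880 * sqrt(95)/275717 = -119.73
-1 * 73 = -73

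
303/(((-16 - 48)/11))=-3333/64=-52.08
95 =95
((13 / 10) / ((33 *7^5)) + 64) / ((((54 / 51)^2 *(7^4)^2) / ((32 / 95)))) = 0.00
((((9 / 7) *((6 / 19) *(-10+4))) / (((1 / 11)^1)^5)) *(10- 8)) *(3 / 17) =-313083144 / 2261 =-138471.09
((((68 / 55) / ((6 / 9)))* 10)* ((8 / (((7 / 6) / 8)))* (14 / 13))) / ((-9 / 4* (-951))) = 69632 / 135993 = 0.51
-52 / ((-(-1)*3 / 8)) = -416 / 3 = -138.67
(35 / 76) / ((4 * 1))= 35 / 304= 0.12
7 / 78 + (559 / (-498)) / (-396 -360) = 0.09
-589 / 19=-31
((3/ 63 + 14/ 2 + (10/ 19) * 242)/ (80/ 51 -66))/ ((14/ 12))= -2735232/ 1529633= -1.79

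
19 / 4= 4.75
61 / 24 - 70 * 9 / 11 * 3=-44689 / 264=-169.28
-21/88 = -0.24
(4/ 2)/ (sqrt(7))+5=2*sqrt(7)/ 7+5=5.76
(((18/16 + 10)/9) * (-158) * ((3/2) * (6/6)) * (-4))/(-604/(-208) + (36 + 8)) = 182806/7317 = 24.98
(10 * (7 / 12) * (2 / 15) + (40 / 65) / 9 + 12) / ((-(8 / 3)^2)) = -1503 / 832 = -1.81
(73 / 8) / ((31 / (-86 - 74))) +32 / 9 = -12148 / 279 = -43.54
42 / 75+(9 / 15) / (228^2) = 242597 / 433200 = 0.56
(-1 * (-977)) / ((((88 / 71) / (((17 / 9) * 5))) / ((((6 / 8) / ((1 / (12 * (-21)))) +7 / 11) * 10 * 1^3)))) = -15271145050 / 1089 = -14023090.04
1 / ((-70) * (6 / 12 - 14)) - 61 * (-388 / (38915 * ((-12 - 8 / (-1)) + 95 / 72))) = -64114405 / 283900491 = -0.23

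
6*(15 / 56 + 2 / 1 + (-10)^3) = -167619 / 28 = -5986.39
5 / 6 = 0.83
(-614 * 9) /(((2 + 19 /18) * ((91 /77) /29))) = -2884572 /65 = -44378.03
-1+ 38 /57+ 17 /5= 46 /15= 3.07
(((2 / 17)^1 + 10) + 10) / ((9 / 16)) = 608 / 17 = 35.76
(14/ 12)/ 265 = 7/ 1590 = 0.00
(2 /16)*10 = 5 /4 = 1.25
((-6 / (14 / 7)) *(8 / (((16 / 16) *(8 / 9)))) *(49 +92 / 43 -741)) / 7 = 2660.89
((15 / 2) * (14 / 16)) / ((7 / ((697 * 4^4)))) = 167280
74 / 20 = 37 / 10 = 3.70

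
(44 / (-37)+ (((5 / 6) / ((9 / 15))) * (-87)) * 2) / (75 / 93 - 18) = 835667 / 59163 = 14.12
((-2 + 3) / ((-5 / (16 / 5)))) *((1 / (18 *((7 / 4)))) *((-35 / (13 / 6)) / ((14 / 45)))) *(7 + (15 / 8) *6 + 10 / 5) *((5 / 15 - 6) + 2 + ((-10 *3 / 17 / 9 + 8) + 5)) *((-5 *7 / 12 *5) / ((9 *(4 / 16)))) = -279600 / 221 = -1265.16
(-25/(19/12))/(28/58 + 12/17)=-73950/5567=-13.28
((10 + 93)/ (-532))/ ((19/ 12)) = -0.12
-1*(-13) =13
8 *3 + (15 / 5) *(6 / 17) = 426 / 17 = 25.06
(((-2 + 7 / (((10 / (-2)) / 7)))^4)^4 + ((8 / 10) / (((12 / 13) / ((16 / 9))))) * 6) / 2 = 194032596663687634311133339369 / 2746582031250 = 70645112527507960.01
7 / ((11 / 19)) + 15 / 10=299 / 22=13.59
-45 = -45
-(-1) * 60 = 60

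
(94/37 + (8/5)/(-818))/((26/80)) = 1536656/196729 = 7.81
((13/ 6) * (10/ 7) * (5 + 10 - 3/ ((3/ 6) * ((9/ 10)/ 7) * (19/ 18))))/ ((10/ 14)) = -2405/ 19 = -126.58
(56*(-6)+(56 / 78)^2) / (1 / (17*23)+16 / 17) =-199516352 / 561249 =-355.49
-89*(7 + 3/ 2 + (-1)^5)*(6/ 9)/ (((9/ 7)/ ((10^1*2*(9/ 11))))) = -62300/ 11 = -5663.64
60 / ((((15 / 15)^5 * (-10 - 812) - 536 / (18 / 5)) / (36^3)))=-2883.30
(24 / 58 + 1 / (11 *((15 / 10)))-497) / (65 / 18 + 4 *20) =-570210 / 96019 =-5.94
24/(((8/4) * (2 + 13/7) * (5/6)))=56/15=3.73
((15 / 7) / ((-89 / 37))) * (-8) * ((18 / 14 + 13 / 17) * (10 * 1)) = 10833600 / 74137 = 146.13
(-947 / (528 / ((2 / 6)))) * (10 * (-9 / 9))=4735 / 792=5.98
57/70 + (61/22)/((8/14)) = 17453/3080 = 5.67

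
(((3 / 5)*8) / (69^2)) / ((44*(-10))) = -1 / 436425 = -0.00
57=57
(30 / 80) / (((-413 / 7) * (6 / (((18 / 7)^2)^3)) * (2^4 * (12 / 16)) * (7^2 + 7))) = -177147 / 388712296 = -0.00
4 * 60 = 240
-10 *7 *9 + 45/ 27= -1885/ 3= -628.33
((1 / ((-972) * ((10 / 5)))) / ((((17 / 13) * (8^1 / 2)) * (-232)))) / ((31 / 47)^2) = 28717 / 29472470784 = 0.00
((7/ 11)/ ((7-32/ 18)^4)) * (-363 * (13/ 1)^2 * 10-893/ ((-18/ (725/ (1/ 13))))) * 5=-67000731525/ 107352982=-624.12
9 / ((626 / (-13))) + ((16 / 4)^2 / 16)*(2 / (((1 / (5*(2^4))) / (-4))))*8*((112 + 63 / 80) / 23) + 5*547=-322121633 / 14398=-22372.67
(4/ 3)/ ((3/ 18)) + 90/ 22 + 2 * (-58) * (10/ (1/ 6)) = -6947.91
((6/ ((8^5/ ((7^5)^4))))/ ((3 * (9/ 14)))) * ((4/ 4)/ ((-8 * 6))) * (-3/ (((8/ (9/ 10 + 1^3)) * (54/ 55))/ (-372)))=-3618818653395597081353/ 84934656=-42607091425620.15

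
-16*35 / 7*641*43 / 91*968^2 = -2066175400960 / 91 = -22705224186.37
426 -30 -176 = 220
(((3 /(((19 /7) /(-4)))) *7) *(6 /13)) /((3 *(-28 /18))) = 756 /247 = 3.06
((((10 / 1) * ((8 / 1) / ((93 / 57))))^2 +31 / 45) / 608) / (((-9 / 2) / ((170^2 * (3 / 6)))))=-150276807995 / 11831832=-12701.06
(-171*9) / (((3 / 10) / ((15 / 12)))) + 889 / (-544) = -3489289 / 544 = -6414.13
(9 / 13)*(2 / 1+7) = 81 / 13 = 6.23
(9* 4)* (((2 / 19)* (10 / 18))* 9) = 360 / 19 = 18.95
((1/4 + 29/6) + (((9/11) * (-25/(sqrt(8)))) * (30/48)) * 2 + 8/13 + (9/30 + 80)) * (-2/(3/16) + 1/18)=-12812089/14040 + 23875 * sqrt(2)/352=-816.62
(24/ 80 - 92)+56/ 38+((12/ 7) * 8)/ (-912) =-120021/ 1330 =-90.24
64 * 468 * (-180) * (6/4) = -8087040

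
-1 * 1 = -1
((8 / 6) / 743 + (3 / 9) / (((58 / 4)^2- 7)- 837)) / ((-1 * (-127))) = 7168 / 717615405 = 0.00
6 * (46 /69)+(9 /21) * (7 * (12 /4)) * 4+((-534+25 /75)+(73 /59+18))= -83974 /177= -474.43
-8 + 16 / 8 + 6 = 0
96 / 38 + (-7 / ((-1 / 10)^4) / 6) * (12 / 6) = -1329856 / 57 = -23330.81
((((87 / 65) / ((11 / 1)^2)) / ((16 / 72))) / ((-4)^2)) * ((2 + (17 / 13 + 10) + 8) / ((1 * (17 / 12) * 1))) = 650673 / 13905320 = 0.05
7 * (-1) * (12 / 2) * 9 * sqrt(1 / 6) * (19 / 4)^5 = -155994237 * sqrt(6) / 1024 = -373150.67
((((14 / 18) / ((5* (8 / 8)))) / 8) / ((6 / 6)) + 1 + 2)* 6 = 1087 / 60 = 18.12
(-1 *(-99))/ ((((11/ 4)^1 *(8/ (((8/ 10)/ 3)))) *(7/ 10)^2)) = 120/ 49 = 2.45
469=469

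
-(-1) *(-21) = -21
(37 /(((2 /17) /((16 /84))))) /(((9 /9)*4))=629 /42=14.98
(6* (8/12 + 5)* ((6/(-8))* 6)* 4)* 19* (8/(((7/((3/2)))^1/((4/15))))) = -186048/35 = -5315.66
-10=-10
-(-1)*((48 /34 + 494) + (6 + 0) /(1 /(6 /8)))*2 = 16997 /17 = 999.82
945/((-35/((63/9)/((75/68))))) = -4284/25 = -171.36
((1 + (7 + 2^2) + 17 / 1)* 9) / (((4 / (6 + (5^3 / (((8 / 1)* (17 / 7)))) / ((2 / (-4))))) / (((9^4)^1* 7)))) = -5597904249 / 272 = -20580530.33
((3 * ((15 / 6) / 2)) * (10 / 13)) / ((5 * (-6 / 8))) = -10 / 13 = -0.77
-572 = -572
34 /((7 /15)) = 510 /7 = 72.86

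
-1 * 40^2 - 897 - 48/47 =-117407/47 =-2498.02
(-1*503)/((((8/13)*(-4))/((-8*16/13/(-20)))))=503/5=100.60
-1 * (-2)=2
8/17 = 0.47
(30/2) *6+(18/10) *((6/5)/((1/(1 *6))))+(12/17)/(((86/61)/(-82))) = 1131294/18275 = 61.90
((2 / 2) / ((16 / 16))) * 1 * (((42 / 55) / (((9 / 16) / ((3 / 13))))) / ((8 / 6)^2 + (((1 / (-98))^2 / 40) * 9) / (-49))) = 0.18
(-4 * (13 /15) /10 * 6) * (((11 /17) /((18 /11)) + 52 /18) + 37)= -106834 /1275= -83.79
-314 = -314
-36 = -36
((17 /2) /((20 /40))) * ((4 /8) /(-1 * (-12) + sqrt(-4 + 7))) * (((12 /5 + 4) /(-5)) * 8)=-8704 /1175 + 2176 * sqrt(3) /3525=-6.34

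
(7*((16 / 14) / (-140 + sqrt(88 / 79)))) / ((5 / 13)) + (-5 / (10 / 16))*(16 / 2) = -12415252 / 193539 - 26*sqrt(1738) / 967695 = -64.15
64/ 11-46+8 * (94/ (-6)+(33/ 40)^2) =-1056463/ 6600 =-160.07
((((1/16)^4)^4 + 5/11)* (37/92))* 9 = 30713828882726403444303/18668105002594066235392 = 1.65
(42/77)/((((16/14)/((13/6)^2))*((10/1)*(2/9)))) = 3549/3520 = 1.01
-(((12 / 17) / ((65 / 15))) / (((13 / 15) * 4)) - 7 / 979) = -112054 / 2812667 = -0.04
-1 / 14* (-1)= 1 / 14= 0.07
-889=-889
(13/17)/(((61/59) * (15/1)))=767/15555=0.05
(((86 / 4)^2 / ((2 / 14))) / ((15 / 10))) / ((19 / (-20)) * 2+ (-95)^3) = -64715 / 25721307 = -0.00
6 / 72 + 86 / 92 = 281 / 276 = 1.02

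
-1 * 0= 0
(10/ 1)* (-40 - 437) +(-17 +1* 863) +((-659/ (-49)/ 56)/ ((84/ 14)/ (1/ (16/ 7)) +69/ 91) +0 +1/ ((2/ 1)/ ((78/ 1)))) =-2005677073/ 516264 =-3884.98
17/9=1.89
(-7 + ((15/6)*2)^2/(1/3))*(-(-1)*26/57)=1768/57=31.02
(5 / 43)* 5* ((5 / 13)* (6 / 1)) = 750 / 559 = 1.34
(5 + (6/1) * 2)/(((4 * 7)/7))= 17/4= 4.25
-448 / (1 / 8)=-3584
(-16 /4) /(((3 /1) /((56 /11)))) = -224 /33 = -6.79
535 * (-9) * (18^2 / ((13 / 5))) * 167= -100203853.85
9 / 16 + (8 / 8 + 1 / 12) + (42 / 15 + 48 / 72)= 409 / 80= 5.11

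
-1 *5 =-5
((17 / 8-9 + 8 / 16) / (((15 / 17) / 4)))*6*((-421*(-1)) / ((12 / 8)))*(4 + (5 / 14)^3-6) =652510847 / 6860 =95118.20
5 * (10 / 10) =5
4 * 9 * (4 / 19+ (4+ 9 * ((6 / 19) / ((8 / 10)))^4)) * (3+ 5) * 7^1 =8928.94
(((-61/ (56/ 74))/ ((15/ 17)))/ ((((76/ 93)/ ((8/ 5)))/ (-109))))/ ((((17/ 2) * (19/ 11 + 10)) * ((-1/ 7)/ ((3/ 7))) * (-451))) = 7626403/ 5861975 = 1.30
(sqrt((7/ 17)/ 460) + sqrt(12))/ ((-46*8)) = -sqrt(3)/ 184-sqrt(13685)/ 1438880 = -0.01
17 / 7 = 2.43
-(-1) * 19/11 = 19/11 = 1.73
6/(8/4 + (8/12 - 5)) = -18/7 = -2.57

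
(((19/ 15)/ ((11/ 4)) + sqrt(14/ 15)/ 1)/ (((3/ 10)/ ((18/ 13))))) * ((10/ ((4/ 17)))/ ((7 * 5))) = 2584/ 1001 + 34 * sqrt(210)/ 91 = 8.00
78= 78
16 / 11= 1.45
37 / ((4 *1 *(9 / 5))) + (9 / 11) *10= 5275 / 396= 13.32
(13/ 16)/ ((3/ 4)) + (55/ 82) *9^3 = 241103/ 492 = 490.05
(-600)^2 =360000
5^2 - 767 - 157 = -899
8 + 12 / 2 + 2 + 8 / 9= 152 / 9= 16.89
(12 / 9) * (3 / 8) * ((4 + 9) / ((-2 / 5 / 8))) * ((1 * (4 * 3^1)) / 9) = -173.33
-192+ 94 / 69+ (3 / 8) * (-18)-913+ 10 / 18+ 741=-305393 / 828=-368.83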